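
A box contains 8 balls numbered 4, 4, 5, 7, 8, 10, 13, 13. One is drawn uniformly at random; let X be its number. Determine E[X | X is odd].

P(X is odd) = 1/2.
Σ over the event: 5·1/8 + 7·1/8 + 13·1/4 = 19/4.
E[X | X is odd] = (19/4) / (1/2) = 19/2.

19/2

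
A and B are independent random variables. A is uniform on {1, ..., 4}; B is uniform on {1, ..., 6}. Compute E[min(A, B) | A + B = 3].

1

Outcomes with A + B = 3: (1,2), (2,1), each with probability 1/24.
E[min(A, B) | A + B = 3] = (1 + 1) / 2 = 1.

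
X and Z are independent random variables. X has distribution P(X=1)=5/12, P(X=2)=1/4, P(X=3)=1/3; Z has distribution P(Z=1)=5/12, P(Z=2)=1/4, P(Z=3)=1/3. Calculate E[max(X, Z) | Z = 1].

23/12

P(Z = 1) = 5/12.
Summing max(X,Z)·P(x,y) over outcomes with Z = 1 gives 115/144.
E[max(X, Z) | Z = 1] = (115/144) / (5/12) = 23/12.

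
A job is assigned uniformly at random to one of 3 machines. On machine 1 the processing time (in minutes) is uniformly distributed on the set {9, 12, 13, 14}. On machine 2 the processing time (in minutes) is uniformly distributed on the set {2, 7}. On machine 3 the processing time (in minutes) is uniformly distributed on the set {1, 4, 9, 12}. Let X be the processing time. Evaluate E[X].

23/3

E[X | machine 1] = (9+12+13+14)/4 = 12.
E[X | machine 2] = (2+7)/2 = 9/2.
E[X | machine 3] = (1+4+9+12)/4 = 13/2.
E[X] = (1/3)·(12) + (1/3)·(9/2) + (1/3)·(13/2) = 23/3.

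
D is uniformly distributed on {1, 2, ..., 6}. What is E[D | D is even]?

Given D is even, D is equally likely to be any of {2, 4, 6}.
E[D | D is even] = (2 + 4 + 6) / 3 = 4.

4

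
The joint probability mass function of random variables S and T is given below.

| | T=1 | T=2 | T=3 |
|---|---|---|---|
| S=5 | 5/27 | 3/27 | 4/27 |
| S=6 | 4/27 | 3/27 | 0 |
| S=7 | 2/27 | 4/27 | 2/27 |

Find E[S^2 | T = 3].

P(T = 3) = 2/9.
Summing S^2·P(S=x,T=y) over the conditioning event gives 22/3.
E[S^2 | T = 3] = (22/3) / (2/9) = 33.

33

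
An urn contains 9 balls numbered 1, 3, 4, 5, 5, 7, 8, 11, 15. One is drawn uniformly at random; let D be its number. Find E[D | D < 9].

33/7

P(D < 9) = 7/9.
Σ over the event: 1·1/9 + 3·1/9 + 4·1/9 + 5·2/9 + 7·1/9 + 8·1/9 = 11/3.
E[D | D < 9] = (11/3) / (7/9) = 33/7.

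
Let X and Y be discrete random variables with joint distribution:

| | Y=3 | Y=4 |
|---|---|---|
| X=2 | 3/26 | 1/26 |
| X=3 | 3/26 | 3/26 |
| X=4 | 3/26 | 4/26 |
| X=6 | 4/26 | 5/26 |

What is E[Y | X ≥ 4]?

57/16

P(X ≥ 4) = 8/13.
Summing Y·P(X=x,Y=y) over the conditioning event gives 57/26.
E[Y | X ≥ 4] = (57/26) / (8/13) = 57/16.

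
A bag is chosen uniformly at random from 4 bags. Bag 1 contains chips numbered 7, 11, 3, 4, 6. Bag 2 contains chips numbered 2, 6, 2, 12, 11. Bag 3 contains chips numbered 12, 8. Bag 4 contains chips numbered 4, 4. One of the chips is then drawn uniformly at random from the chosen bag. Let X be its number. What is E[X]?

E[X | bag 1] = (7+11+3+4+6)/5 = 31/5.
E[X | bag 2] = (2+6+2+12+11)/5 = 33/5.
E[X | bag 3] = (12+8)/2 = 10.
E[X | bag 4] = (4+4)/2 = 4.
By the law of total expectation,
E[X] = (1/4)·(31/5) + (1/4)·(33/5) + (1/4)·(10) + (1/4)·(4) = 67/10.

67/10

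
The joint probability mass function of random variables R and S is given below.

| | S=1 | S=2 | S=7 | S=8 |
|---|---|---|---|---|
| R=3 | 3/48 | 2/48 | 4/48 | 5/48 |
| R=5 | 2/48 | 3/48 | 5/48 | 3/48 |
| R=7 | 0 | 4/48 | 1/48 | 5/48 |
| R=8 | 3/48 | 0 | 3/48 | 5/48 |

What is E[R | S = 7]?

P(S = 7) = 13/48.
Σ R·P over the event = 3·(4/48) + 5·(5/48) + 7·(1/48) + 8·(3/48) = 17/12.
E[R | S = 7] = (17/12) / (13/48) = 68/13.

68/13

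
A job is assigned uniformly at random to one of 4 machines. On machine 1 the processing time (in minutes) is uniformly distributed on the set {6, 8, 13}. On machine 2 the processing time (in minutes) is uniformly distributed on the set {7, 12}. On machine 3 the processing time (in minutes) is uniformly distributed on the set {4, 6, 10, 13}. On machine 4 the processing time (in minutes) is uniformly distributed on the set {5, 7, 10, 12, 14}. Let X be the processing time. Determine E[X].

E[X | machine 1] = (6+8+13)/3 = 9.
E[X | machine 2] = (7+12)/2 = 19/2.
E[X | machine 3] = (4+6+10+13)/4 = 33/4.
E[X | machine 4] = (5+7+10+12+14)/5 = 48/5.
E[X] = (1/4)·(9) + (1/4)·(19/2) + (1/4)·(33/4) + (1/4)·(48/5) = 727/80.

727/80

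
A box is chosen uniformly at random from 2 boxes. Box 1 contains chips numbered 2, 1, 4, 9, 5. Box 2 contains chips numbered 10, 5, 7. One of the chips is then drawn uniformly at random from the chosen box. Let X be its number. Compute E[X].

173/30

E[X | box 1] = (2+1+4+9+5)/5 = 21/5.
E[X | box 2] = (10+5+7)/3 = 22/3.
E[X] = (1/2)·(21/5) + (1/2)·(22/3) = 173/30.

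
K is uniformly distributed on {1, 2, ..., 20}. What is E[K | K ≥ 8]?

14

P(K ≥ 8) = 13/20.
E[K | K ≥ 8] = (91/10) / (13/20) = 14.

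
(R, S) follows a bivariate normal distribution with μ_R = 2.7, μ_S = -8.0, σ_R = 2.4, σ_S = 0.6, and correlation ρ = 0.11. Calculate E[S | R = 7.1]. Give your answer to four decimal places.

-7.8790

The regression of S on R has slope ρ·σ_S/σ_R and passes through (μ_R, μ_S).
E[S | R=7.1] = -8.0 + (0.11)·(0.6/2.4)·(7.1 − (2.7)) = -8.0 + (0.0275)·(4.4) = -7.8790.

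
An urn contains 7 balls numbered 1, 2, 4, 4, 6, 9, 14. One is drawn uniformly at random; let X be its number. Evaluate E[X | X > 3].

37/5

P(X > 3) = 5/7.
Σ over the event: 4·2/7 + 6·1/7 + 9·1/7 + 14·1/7 = 37/7.
E[X | X > 3] = (37/7) / (5/7) = 37/5.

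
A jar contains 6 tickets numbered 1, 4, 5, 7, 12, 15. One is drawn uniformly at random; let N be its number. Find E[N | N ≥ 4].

43/5

P(N ≥ 4) = 5/6.
Σ over the event: 4·1/6 + 5·1/6 + 7·1/6 + 12·1/6 + 15·1/6 = 43/6.
E[N | N ≥ 4] = (43/6) / (5/6) = 43/5.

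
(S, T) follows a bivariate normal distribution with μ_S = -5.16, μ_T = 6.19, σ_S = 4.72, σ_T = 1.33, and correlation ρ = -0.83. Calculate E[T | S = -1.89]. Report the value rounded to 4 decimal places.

For a bivariate normal, E[T | S=x] = μ_T + ρ·(σ_T/σ_S)·(x − μ_S).
E[T | S=-1.89] = 6.19 + (-0.83)·(1.33/4.72)·(-1.89 − (-5.16)) = 6.19 + (-0.23388)·(3.27) = 5.4252.

5.4252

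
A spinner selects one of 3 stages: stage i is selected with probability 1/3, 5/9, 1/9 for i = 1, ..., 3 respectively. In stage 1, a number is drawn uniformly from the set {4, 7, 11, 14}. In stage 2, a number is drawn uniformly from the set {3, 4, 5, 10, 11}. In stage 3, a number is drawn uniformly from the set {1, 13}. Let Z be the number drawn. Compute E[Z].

E[Z | stage 1] = (4+7+11+14)/4 = 9.
E[Z | stage 2] = (3+4+5+10+11)/5 = 33/5.
E[Z | stage 3] = (1+13)/2 = 7.
E[Z] = (1/3)·(9) + (5/9)·(33/5) + (1/9)·(7) = 67/9.

67/9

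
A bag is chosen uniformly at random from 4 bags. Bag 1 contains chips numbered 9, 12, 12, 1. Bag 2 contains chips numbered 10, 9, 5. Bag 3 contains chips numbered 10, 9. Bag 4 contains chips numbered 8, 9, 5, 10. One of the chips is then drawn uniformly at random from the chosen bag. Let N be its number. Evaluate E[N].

17/2

E[N | bag 1] = (9+12+12+1)/4 = 17/2.
E[N | bag 2] = (10+9+5)/3 = 8.
E[N | bag 3] = (10+9)/2 = 19/2.
E[N | bag 4] = (8+9+5+10)/4 = 8.
By the law of total expectation,
E[N] = (1/4)·(17/2) + (1/4)·(8) + (1/4)·(19/2) + (1/4)·(8) = 17/2.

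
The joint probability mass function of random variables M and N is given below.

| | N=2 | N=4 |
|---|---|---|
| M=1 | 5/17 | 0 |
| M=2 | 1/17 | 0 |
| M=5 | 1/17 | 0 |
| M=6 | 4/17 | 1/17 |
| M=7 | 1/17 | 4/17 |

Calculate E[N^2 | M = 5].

4

P(M = 5) = 1/17.
Σ N^2·P over the event = 4·(1/17) = 4/17.
E[N^2 | M = 5] = (4/17) / (1/17) = 4.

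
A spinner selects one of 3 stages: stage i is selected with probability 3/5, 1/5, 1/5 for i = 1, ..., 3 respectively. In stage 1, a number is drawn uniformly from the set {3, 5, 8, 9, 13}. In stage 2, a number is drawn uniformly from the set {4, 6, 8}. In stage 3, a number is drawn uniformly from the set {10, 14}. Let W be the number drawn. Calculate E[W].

204/25

E[W | stage 1] = (3+5+8+9+13)/5 = 38/5.
E[W | stage 2] = (4+6+8)/3 = 6.
E[W | stage 3] = (10+14)/2 = 12.
By the law of total expectation,
E[W] = (3/5)·(38/5) + (1/5)·(6) + (1/5)·(12) = 204/25.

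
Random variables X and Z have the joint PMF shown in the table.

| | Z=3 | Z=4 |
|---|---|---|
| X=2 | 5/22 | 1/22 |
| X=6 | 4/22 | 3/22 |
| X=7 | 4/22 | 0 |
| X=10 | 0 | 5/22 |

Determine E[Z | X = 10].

P(X = 10) = 5/22.
Summing Z·P(X=x,Z=y) over the conditioning event gives 10/11.
E[Z | X = 10] = (10/11) / (5/22) = 4.

4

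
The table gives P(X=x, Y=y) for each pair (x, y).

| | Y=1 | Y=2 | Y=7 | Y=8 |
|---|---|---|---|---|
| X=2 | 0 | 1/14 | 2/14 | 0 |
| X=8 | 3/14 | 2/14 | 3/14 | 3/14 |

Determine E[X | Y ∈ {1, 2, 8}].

22/3

P(Y ∈ {1, 2, 8}) = 9/14.
Σ X·P over the event = 2·(1/14) + 8·(3/14) + 8·(2/14) + 8·(3/14) = 33/7.
E[X | Y ∈ {1, 2, 8}] = (33/7) / (9/14) = 22/3.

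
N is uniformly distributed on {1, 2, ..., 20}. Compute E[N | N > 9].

Given N > 9, N is equally likely to be any of {10, 11, 12, 13, 14, 15, 16, 17, 18, 19, 20}.
E[N | N > 9] = (10 + 11 + 12 + 13 + 14 + 15 + 16 + 17 + 18 + 19 + 20) / 11 = 15.

15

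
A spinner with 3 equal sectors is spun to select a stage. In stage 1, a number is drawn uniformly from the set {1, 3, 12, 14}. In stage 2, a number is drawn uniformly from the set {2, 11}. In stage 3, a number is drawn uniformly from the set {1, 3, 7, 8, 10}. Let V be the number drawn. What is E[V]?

33/5

E[V | stage 1] = (1+3+12+14)/4 = 15/2.
E[V | stage 2] = (2+11)/2 = 13/2.
E[V | stage 3] = (1+3+7+8+10)/5 = 29/5.
By the law of total expectation,
E[V] = (1/3)·(15/2) + (1/3)·(13/2) + (1/3)·(29/5) = 33/5.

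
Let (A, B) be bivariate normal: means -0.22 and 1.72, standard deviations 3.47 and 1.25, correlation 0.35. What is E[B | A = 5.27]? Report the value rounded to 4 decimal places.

2.4122

E[B | A=x] = μ_B + ρ(σ_B/σ_A)(x − μ_A) for jointly normal variables.
E[B | A=5.27] = 1.72 + (0.35)·(1.25/3.47)·(5.27 − (-0.22)) = 1.72 + (0.12608)·(5.49) = 2.4122.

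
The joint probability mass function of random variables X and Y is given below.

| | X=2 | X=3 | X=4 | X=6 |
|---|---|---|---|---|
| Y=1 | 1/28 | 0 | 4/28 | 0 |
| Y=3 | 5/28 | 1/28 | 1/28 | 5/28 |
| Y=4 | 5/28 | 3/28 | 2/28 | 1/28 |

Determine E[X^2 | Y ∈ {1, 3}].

293/17

P(Y ∈ {1, 3}) = 17/28.
Σ X^2·P over the event = 4·(1/28) + 4·(5/28) + 9·(1/28) + 16·(4/28) + 16·(1/28) + 36·(5/28) = 293/28.
E[X^2 | Y ∈ {1, 3}] = (293/28) / (17/28) = 293/17.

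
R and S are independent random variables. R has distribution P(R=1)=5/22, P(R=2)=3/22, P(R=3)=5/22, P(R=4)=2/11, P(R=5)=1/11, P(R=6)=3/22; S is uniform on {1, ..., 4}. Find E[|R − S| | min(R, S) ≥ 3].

P(min(R, S) ≥ 3) = 7/22.
Summing |R−S|·P(x,y) over outcomes with min(R, S) ≥ 3 gives 15/44.
E[|R − S| | min(R, S) ≥ 3] = (15/44) / (7/22) = 15/14.

15/14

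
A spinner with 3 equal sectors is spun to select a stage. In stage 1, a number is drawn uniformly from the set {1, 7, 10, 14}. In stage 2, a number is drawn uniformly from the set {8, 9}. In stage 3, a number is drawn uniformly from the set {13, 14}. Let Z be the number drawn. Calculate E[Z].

E[Z | stage 1] = (1+7+10+14)/4 = 8.
E[Z | stage 2] = (8+9)/2 = 17/2.
E[Z | stage 3] = (13+14)/2 = 27/2.
By the law of total expectation,
E[Z] = (1/3)·(8) + (1/3)·(17/2) + (1/3)·(27/2) = 10.

10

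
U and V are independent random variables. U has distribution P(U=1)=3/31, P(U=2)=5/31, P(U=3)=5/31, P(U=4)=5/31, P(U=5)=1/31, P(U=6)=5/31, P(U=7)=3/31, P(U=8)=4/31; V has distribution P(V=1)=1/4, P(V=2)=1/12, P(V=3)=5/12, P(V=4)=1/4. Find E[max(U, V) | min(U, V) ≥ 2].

P(min(U, V) ≥ 2) = 21/31.
Summing max(U,V)·P(x,y) over outcomes with min(U, V) ≥ 2 gives 1267/372.
E[max(U, V) | min(U, V) ≥ 2] = (1267/372) / (21/31) = 181/36.

181/36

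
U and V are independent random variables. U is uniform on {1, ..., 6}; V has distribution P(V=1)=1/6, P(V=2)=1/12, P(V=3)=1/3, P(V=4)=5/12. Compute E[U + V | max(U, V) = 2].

P(max(U, V) = 2) = 1/18.
Summing (U+V)·P(x,y) over outcomes with max(U, V) = 2 gives 13/72.
E[U + V | max(U, V) = 2] = (13/72) / (1/18) = 13/4.

13/4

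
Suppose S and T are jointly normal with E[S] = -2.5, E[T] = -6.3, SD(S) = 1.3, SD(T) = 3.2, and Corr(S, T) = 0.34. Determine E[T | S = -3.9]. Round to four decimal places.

The regression of T on S has slope ρ·σ_T/σ_S and passes through (μ_S, μ_T).
E[T | S=-3.9] = -6.3 + (0.34)·(3.2/1.3)·(-3.9 − (-2.5)) = -6.3 + (0.83692)·(-1.4) = -7.4717.

-7.4717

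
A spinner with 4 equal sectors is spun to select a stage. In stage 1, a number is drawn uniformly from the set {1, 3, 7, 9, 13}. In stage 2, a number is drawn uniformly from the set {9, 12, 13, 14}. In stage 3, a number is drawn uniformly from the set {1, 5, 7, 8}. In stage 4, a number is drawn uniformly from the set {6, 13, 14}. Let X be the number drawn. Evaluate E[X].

E[X | stage 1] = (1+3+7+9+13)/5 = 33/5.
E[X | stage 2] = (9+12+13+14)/4 = 12.
E[X | stage 3] = (1+5+7+8)/4 = 21/4.
E[X | stage 4] = (6+13+14)/3 = 11.
E[X] = (1/4)·(33/5) + (1/4)·(12) + (1/4)·(21/4) + (1/4)·(11) = 697/80.

697/80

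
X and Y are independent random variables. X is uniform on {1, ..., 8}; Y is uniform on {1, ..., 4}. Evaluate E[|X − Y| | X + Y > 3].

P(X + Y > 3) = 29/32.
Summing |X−Y|·P(x,y) over outcomes with X + Y > 3 gives 41/16.
E[|X − Y| | X + Y > 3] = (41/16) / (29/32) = 82/29.

82/29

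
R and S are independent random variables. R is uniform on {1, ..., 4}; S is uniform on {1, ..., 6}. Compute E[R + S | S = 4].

13/2

P(S = 4) = 1/6.
Summing (R+S)·P(x,y) over outcomes with S = 4 gives 13/12.
E[R + S | S = 4] = (13/12) / (1/6) = 13/2.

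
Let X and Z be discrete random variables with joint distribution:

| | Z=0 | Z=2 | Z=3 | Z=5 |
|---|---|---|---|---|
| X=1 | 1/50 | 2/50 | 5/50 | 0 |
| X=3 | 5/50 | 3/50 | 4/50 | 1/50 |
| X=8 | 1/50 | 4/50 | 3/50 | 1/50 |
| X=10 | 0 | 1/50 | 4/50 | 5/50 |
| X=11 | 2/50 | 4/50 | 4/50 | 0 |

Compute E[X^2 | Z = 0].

P(Z = 0) = 9/50.
Σ X^2·P over the event = 1·(1/50) + 9·(5/50) + 64·(1/50) + 121·(2/50) = 176/25.
E[X^2 | Z = 0] = (176/25) / (9/50) = 352/9.

352/9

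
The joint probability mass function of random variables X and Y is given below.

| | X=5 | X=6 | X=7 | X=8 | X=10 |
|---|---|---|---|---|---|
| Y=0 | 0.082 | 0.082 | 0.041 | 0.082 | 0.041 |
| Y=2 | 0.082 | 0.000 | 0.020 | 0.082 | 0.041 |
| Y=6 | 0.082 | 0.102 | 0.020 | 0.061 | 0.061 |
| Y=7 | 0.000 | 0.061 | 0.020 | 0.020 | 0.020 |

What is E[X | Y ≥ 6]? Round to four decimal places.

P(Y ≥ 6) = 0.447.
Summing X·P(X=x,Y=y) over the conditioning event gives 3.126.
E[X | Y ≥ 6] = (3.126) / (0.447) = 6.9933.

6.9933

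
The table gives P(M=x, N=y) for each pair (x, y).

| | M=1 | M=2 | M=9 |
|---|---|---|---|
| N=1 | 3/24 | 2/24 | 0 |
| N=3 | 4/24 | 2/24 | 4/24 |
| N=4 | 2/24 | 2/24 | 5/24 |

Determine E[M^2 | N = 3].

168/5

P(N = 3) = 5/12.
Σ M^2·P over the event = 1·(4/24) + 4·(2/24) + 81·(4/24) = 14.
E[M^2 | N = 3] = (14) / (5/12) = 168/5.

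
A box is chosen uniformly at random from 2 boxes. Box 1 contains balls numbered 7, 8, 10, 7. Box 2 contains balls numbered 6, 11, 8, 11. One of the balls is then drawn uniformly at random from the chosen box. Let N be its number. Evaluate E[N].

E[N | box 1] = (7+8+10+7)/4 = 8.
E[N | box 2] = (6+11+8+11)/4 = 9.
By the law of total expectation,
E[N] = (1/2)·(8) + (1/2)·(9) = 17/2.

17/2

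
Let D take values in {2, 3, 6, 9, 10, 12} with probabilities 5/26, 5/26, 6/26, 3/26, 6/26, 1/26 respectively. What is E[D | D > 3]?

135/16

P(D > 3) = 8/13.
Σ over the event: 6·3/13 + 9·3/26 + 10·3/13 + 12·1/26 = 135/26.
E[D | D > 3] = (135/26) / (8/13) = 135/16.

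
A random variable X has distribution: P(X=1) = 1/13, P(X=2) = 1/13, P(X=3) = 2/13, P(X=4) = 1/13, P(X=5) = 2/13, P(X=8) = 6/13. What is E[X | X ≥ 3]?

68/11

P(X ≥ 3) = 11/13.
Σ over the event: 3·2/13 + 4·1/13 + 5·2/13 + 8·6/13 = 68/13.
E[X | X ≥ 3] = (68/13) / (11/13) = 68/11.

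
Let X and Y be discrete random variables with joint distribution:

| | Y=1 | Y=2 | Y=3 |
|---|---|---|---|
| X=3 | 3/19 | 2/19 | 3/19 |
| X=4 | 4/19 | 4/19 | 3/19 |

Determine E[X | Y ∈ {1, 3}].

P(Y ∈ {1, 3}) = 13/19.
Σ X·P over the event = 3·(3/19) + 3·(3/19) + 4·(4/19) + 4·(3/19) = 46/19.
E[X | Y ∈ {1, 3}] = (46/19) / (13/19) = 46/13.

46/13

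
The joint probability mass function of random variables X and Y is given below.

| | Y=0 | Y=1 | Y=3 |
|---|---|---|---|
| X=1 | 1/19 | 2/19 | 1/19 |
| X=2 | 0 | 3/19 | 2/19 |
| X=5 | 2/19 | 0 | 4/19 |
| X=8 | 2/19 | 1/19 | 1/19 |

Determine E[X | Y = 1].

P(Y = 1) = 6/19.
Σ X·P over the event = 1·(2/19) + 2·(3/19) + 8·(1/19) = 16/19.
E[X | Y = 1] = (16/19) / (6/19) = 8/3.

8/3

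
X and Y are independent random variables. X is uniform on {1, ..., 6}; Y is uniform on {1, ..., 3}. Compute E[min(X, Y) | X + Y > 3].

29/15

P(X + Y > 3) = 5/6.
Summing min(X,Y)·P(x,y) over outcomes with X + Y > 3 gives 29/18.
E[min(X, Y) | X + Y > 3] = (29/18) / (5/6) = 29/15.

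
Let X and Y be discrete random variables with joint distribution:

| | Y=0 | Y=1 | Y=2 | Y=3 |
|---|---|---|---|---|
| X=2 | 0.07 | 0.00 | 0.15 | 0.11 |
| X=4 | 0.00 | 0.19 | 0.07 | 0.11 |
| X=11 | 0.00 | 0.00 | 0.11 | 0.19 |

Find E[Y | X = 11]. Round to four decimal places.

2.6333

P(X = 11) = 0.30.
Σ Y·P over the event = 2·(0.11) + 3·(0.19) = 0.79.
E[Y | X = 11] = (0.79) / (0.30) = 2.6333.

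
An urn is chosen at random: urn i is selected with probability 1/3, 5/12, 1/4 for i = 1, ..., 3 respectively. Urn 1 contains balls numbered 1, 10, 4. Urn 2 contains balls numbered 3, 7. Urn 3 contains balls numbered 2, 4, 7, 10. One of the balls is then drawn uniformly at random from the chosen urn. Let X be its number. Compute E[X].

E[X | urn 1] = (1+10+4)/3 = 5.
E[X | urn 2] = (3+7)/2 = 5.
E[X | urn 3] = (2+4+7+10)/4 = 23/4.
E[X] = (1/3)·(5) + (5/12)·(5) + (1/4)·(23/4) = 83/16.

83/16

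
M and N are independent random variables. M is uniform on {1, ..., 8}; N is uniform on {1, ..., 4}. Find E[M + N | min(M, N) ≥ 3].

P(min(M, N) ≥ 3) = 3/8.
Summing (M+N)·P(x,y) over outcomes with min(M, N) ≥ 3 gives 27/8.
E[M + N | min(M, N) ≥ 3] = (27/8) / (3/8) = 9.

9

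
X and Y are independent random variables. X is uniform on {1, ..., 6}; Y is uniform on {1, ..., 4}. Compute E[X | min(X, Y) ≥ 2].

P(min(X, Y) ≥ 2) = 5/8.
Summing X·P(x,y) over outcomes with min(X, Y) ≥ 2 gives 5/2.
E[X | min(X, Y) ≥ 2] = (5/2) / (5/8) = 4.

4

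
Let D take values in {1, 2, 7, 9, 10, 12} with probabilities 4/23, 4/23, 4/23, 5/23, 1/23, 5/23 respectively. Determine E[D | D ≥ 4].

P(D ≥ 4) = 15/23.
Σ over the event: 7·4/23 + 9·5/23 + 10·1/23 + 12·5/23 = 143/23.
E[D | D ≥ 4] = (143/23) / (15/23) = 143/15.

143/15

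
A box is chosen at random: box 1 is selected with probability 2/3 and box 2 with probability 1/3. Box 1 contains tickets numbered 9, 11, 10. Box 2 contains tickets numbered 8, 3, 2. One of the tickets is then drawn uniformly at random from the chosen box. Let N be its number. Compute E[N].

E[N | box 1] = (9+11+10)/3 = 10.
E[N | box 2] = (8+3+2)/3 = 13/3.
E[N] = (2/3)·(10) + (1/3)·(13/3) = 73/9.

73/9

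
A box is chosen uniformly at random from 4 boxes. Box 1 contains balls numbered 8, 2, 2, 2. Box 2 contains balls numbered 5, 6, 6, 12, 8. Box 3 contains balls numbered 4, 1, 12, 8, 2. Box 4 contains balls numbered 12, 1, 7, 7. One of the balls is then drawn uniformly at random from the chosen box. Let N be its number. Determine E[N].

461/80

E[N | box 1] = (8+2+2+2)/4 = 7/2.
E[N | box 2] = (5+6+6+12+8)/5 = 37/5.
E[N | box 3] = (4+1+12+8+2)/5 = 27/5.
E[N | box 4] = (12+1+7+7)/4 = 27/4.
E[N] = (1/4)·(7/2) + (1/4)·(37/5) + (1/4)·(27/5) + (1/4)·(27/4) = 461/80.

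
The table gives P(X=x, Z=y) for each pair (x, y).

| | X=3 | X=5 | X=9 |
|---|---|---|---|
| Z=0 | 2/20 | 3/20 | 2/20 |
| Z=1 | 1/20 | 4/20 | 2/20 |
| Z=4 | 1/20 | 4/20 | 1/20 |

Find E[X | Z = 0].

39/7

P(Z = 0) = 7/20.
Σ X·P over the event = 3·(2/20) + 5·(3/20) + 9·(2/20) = 39/20.
E[X | Z = 0] = (39/20) / (7/20) = 39/7.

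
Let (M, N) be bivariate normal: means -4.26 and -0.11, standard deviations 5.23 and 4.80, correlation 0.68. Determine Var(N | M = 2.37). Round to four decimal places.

12.3863

For a bivariate normal, Var(N | M=x) = σ_N²(1 − ρ²).
Var(N | M=2.37) = (4.80)²·(1 − (0.68)²) = 23.04·0.5376 = 12.3863.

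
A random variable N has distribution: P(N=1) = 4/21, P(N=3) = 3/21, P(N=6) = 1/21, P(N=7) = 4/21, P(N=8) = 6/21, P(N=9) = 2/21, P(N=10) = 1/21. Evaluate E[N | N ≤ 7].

P(N ≤ 7) = 4/7.
Σ over the event: 1·4/21 + 3·1/7 + 6·1/21 + 7·4/21 = 47/21.
E[N | N ≤ 7] = (47/21) / (4/7) = 47/12.

47/12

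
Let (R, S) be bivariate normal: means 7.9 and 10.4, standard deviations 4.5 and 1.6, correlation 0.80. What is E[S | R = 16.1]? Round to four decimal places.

E[S | R=x] = μ_S + ρ(σ_S/σ_R)(x − μ_R) for jointly normal variables.
E[S | R=16.1] = 10.4 + (0.80)·(1.6/4.5)·(16.1 − (7.9)) = 10.4 + (0.28444)·(8.2) = 12.7324.

12.7324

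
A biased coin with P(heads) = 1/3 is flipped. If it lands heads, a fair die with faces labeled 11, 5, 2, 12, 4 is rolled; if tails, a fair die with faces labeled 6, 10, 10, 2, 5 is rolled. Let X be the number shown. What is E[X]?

20/3

E[X | heads] = (11+5+2+12+4)/5 = 34/5.
E[X | tails] = (6+10+10+2+5)/5 = 33/5.
By the law of total expectation,
E[X] = (1/3)·(34/5) + (2/3)·(33/5) = 20/3.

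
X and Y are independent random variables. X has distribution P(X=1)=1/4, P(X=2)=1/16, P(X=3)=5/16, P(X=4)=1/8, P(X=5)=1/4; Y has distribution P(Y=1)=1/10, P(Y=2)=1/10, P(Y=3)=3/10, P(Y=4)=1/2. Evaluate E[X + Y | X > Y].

P(X > Y) = 61/160.
Summing (X+Y)·P(x,y) over outcomes with X > Y gives 11/4.
E[X + Y | X > Y] = (11/4) / (61/160) = 440/61.

440/61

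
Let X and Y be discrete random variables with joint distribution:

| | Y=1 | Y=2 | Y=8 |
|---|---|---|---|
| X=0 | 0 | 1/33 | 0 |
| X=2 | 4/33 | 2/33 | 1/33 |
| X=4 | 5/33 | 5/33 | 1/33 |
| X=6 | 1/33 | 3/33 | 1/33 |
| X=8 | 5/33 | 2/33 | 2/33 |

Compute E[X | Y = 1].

P(Y = 1) = 5/11.
Σ X·P over the event = 2·(4/33) + 4·(5/33) + 6·(1/33) + 8·(5/33) = 74/33.
E[X | Y = 1] = (74/33) / (5/11) = 74/15.

74/15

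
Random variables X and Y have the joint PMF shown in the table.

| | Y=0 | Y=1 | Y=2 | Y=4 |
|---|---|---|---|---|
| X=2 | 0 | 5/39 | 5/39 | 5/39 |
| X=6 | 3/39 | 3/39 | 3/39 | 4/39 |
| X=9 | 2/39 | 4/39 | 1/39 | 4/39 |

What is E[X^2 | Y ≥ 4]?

P(Y ≥ 4) = 1/3.
Summing X^2·P(X=x,Y=y) over the conditioning event gives 488/39.
E[X^2 | Y ≥ 4] = (488/39) / (1/3) = 488/13.

488/13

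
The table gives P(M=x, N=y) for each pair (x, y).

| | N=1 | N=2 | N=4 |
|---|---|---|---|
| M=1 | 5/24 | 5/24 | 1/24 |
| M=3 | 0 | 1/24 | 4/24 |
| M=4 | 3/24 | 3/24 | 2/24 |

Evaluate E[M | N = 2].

20/9

P(N = 2) = 3/8.
Σ M·P over the event = 1·(5/24) + 3·(1/24) + 4·(3/24) = 5/6.
E[M | N = 2] = (5/6) / (3/8) = 20/9.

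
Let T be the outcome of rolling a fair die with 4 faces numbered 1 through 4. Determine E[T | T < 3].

Given T < 3, T is equally likely to be any of {1, 2}.
E[T | T < 3] = (1 + 2) / 2 = 3/2.

3/2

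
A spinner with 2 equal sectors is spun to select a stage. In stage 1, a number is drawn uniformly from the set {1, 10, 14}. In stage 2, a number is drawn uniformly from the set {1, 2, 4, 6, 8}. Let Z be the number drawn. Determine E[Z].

94/15

E[Z | stage 1] = (1+10+14)/3 = 25/3.
E[Z | stage 2] = (1+2+4+6+8)/5 = 21/5.
E[Z] = (1/2)·(25/3) + (1/2)·(21/5) = 94/15.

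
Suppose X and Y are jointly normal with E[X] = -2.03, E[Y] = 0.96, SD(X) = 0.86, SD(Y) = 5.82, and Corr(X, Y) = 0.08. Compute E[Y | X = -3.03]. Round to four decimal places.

0.4186

For a bivariate normal, E[Y | X=x] = μ_Y + ρ·(σ_Y/σ_X)·(x − μ_X).
E[Y | X=-3.03] = 0.96 + (0.08)·(5.82/0.86)·(-3.03 − (-2.03)) = 0.96 + (0.5414)·(-1) = 0.4186.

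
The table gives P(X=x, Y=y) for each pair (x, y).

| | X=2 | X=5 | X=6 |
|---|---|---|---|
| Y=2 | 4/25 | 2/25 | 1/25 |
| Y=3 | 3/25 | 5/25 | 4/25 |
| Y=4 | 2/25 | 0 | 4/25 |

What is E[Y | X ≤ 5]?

11/4

P(X ≤ 5) = 16/25.
Σ Y·P over the event = 2·(4/25) + 3·(3/25) + 4·(2/25) + 2·(2/25) + 3·(5/25) = 44/25.
E[Y | X ≤ 5] = (44/25) / (16/25) = 11/4.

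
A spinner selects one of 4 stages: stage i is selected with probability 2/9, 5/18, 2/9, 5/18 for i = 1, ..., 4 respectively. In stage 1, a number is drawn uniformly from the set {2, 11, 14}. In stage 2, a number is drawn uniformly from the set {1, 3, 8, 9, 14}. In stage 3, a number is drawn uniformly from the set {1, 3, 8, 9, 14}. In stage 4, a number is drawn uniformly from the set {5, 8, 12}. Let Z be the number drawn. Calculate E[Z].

211/27

E[Z | stage 1] = (2+11+14)/3 = 9.
E[Z | stage 2] = (1+3+8+9+14)/5 = 7.
E[Z | stage 3] = (1+3+8+9+14)/5 = 7.
E[Z | stage 4] = (5+8+12)/3 = 25/3.
By the law of total expectation,
E[Z] = (2/9)·(9) + (5/18)·(7) + (2/9)·(7) + (5/18)·(25/3) = 211/27.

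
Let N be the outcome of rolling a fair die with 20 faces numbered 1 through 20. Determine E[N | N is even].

11

Given N is even, N is equally likely to be any of {2, 4, 6, 8, 10, 12, 14, 16, 18, 20}.
E[N | N is even] = (2 + 4 + 6 + 8 + 10 + 12 + 14 + 16 + 18 + 20) / 10 = 11.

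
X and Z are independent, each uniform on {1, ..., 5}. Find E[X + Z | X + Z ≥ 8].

26/3

Outcomes with X + Z ≥ 8: (3,5), (4,4), (4,5), (5,3), (5,4), (5,5), each with probability 1/25.
E[X + Z | X + Z ≥ 8] = (8 + 8 + 9 + 8 + 9 + 10) / 6 = 26/3.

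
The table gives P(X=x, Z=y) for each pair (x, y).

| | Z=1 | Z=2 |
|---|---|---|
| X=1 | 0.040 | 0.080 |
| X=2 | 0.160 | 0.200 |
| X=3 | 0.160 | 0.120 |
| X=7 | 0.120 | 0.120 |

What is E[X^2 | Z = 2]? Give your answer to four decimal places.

P(Z = 2) = 0.520.
Summing X^2·P(X=x,Z=y) over the conditioning event gives 7.840.
E[X^2 | Z = 2] = (7.840) / (0.520) = 15.0769.

15.0769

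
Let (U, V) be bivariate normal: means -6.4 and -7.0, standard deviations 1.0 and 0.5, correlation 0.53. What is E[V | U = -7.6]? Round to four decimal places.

The regression of V on U has slope ρ·σ_V/σ_U and passes through (μ_U, μ_V).
E[V | U=-7.6] = -7.0 + (0.53)·(0.5/1.0)·(-7.6 − (-6.4)) = -7.0 + (0.265)·(-1.2) = -7.3180.

-7.3180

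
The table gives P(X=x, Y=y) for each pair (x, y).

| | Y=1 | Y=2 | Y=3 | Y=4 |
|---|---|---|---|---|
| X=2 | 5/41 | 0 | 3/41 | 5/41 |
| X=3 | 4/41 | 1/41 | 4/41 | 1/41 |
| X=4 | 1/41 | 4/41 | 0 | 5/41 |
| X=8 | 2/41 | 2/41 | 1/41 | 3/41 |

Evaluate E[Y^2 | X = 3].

P(X = 3) = 10/41.
Σ Y^2·P over the event = 1·(4/41) + 4·(1/41) + 9·(4/41) + 16·(1/41) = 60/41.
E[Y^2 | X = 3] = (60/41) / (10/41) = 6.

6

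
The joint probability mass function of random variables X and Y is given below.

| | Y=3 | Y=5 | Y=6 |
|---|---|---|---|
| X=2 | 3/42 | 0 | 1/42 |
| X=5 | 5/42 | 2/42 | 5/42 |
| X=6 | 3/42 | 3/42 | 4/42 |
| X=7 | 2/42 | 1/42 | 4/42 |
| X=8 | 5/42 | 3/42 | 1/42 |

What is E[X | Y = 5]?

P(Y = 5) = 3/14.
Σ X·P over the event = 5·(2/42) + 6·(3/42) + 7·(1/42) + 8·(3/42) = 59/42.
E[X | Y = 5] = (59/42) / (3/14) = 59/9.

59/9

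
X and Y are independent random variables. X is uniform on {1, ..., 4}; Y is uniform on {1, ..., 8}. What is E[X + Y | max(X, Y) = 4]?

44/7

Outcomes with max(X, Y) = 4: (1,4), (2,4), (3,4), (4,1), (4,2), (4,3), (4,4), each with probability 1/32.
E[X + Y | max(X, Y) = 4] = (5 + 6 + 7 + 5 + 6 + 7 + 8) / 7 = 44/7.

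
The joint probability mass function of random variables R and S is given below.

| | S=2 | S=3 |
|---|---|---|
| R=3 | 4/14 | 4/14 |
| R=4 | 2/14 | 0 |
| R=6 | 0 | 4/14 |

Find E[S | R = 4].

2

P(R = 4) = 1/7.
Σ S·P over the event = 2·(2/14) = 2/7.
E[S | R = 4] = (2/7) / (1/7) = 2.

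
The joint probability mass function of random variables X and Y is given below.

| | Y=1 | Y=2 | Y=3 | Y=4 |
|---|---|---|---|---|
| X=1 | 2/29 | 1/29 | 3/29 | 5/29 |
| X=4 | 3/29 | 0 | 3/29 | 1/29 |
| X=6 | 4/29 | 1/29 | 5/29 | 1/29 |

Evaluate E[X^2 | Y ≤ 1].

P(Y ≤ 1) = 9/29.
Σ X^2·P over the event = 1·(2/29) + 16·(3/29) + 36·(4/29) = 194/29.
E[X^2 | Y ≤ 1] = (194/29) / (9/29) = 194/9.

194/9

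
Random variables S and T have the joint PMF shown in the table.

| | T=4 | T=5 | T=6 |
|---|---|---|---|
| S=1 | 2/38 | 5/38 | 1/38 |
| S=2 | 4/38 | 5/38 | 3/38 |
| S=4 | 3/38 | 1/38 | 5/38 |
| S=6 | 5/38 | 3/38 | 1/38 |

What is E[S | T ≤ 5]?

89/28

P(T ≤ 5) = 14/19.
Σ S·P over the event = 1·(2/38) + 1·(5/38) + 2·(4/38) + 2·(5/38) + 4·(3/38) + 4·(1/38) + 6·(5/38) + 6·(3/38) = 89/38.
E[S | T ≤ 5] = (89/38) / (14/19) = 89/28.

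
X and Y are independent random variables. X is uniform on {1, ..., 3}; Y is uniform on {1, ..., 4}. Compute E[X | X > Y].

8/3

P(X > Y) = 1/4.
Summing X·P(x,y) over outcomes with X > Y gives 2/3.
E[X | X > Y] = (2/3) / (1/4) = 8/3.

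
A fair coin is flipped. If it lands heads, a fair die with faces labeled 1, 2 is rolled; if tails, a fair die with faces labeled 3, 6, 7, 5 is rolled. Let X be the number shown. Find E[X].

E[X | heads] = (1+2)/2 = 3/2.
E[X | tails] = (3+6+7+5)/4 = 21/4.
E[X] = (1/2)·(3/2) + (1/2)·(21/4) = 27/8.

27/8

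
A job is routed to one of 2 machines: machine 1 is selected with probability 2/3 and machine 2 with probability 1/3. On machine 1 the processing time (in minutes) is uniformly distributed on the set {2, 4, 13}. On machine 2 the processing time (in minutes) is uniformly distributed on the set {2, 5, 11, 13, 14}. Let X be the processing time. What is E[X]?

E[X | machine 1] = (2+4+13)/3 = 19/3.
E[X | machine 2] = (2+5+11+13+14)/5 = 9.
E[X] = (2/3)·(19/3) + (1/3)·(9) = 65/9.

65/9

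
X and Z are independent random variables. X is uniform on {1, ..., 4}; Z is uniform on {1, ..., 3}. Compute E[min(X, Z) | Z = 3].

Outcomes with Z = 3: (1,3), (2,3), (3,3), (4,3), each with probability 1/12.
E[min(X, Z) | Z = 3] = (1 + 2 + 3 + 3) / 4 = 9/4.

9/4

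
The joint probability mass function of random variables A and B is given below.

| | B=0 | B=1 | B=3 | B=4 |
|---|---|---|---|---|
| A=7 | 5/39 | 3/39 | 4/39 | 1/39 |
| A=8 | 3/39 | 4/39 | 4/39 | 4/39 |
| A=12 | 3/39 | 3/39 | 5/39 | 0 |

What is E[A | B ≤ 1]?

184/21

P(B ≤ 1) = 7/13.
Σ A·P over the event = 7·(5/39) + 7·(3/39) + 8·(3/39) + 8·(4/39) + 12·(3/39) + 12·(3/39) = 184/39.
E[A | B ≤ 1] = (184/39) / (7/13) = 184/21.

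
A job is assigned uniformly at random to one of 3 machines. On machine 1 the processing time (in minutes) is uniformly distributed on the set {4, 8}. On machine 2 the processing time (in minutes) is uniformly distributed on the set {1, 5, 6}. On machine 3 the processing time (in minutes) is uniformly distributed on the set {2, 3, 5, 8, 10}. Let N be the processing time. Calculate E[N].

E[N | machine 1] = (4+8)/2 = 6.
E[N | machine 2] = (1+5+6)/3 = 4.
E[N | machine 3] = (2+3+5+8+10)/5 = 28/5.
E[N] = (1/3)·(6) + (1/3)·(4) + (1/3)·(28/5) = 26/5.

26/5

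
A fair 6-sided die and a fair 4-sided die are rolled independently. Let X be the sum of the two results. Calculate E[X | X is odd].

6

P(X is odd) = 1/2.
Σ over the event: 3·1/12 + 5·1/6 + 7·1/6 + 9·1/12 = 3.
E[X | X is odd] = (3) / (1/2) = 6.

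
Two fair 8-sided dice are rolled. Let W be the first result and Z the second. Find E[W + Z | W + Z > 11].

P(W + Z > 11) = 15/64.
Summing (W+Z)·P(x,y) over outcomes with W + Z > 11 gives 25/8.
E[W + Z | W + Z > 11] = (25/8) / (15/64) = 40/3.

40/3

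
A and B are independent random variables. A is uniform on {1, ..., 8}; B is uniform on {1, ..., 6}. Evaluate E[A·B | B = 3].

27/2

Outcomes with B = 3: (1,3), (2,3), (3,3), (4,3), (5,3), (6,3), (7,3), (8,3), each with probability 1/48.
E[A·B | B = 3] = (3 + 6 + 9 + 12 + 15 + 18 + 21 + 24) / 8 = 27/2.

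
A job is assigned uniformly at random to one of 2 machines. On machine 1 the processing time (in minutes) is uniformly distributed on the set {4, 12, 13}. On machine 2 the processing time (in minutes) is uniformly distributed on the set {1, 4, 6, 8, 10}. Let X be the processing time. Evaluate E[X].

116/15

E[X | machine 1] = (4+12+13)/3 = 29/3.
E[X | machine 2] = (1+4+6+8+10)/5 = 29/5.
By the law of total expectation,
E[X] = (1/2)·(29/3) + (1/2)·(29/5) = 116/15.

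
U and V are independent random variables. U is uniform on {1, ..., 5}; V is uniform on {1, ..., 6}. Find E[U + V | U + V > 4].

175/24

P(U + V > 4) = 4/5.
Summing (U+V)·P(x,y) over outcomes with U + V > 4 gives 35/6.
E[U + V | U + V > 4] = (35/6) / (4/5) = 175/24.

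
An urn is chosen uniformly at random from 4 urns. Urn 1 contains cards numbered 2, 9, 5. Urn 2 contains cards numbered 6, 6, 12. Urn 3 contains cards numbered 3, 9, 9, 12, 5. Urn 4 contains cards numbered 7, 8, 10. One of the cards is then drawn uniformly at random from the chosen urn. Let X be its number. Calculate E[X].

E[X | urn 1] = (2+9+5)/3 = 16/3.
E[X | urn 2] = (6+6+12)/3 = 8.
E[X | urn 3] = (3+9+9+12+5)/5 = 38/5.
E[X | urn 4] = (7+8+10)/3 = 25/3.
E[X] = (1/4)·(16/3) + (1/4)·(8) + (1/4)·(38/5) + (1/4)·(25/3) = 439/60.

439/60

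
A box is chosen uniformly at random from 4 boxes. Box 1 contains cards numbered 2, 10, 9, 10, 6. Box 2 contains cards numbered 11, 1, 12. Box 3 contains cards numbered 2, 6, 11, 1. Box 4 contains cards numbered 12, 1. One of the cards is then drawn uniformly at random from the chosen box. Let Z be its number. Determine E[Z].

E[Z | box 1] = (2+10+9+10+6)/5 = 37/5.
E[Z | box 2] = (11+1+12)/3 = 8.
E[Z | box 3] = (2+6+11+1)/4 = 5.
E[Z | box 4] = (12+1)/2 = 13/2.
E[Z] = (1/4)·(37/5) + (1/4)·(8) + (1/4)·(5) + (1/4)·(13/2) = 269/40.

269/40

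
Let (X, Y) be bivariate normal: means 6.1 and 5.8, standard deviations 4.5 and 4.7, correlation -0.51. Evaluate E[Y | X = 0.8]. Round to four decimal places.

8.6231

E[Y | X=x] = μ_Y + ρ(σ_Y/σ_X)(x − μ_X) for jointly normal variables.
E[Y | X=0.8] = 5.8 + (-0.51)·(4.7/4.5)·(0.8 − (6.1)) = 5.8 + (-0.532667)·(-5.3) = 8.6231.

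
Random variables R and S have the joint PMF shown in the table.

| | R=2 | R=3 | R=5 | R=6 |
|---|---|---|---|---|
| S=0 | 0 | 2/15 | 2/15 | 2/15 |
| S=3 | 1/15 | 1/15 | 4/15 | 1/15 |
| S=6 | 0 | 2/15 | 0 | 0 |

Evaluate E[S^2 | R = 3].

P(R = 3) = 1/3.
Σ S^2·P over the event = 0·(2/15) + 9·(1/15) + 36·(2/15) = 27/5.
E[S^2 | R = 3] = (27/5) / (1/3) = 81/5.

81/5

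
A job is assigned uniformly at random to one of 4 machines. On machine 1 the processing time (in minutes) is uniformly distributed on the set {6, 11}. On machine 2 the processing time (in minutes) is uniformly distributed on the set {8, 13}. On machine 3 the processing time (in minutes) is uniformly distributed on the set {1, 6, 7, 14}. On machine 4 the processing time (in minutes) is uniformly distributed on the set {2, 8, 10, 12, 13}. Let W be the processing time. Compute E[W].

35/4

E[W | machine 1] = (6+11)/2 = 17/2.
E[W | machine 2] = (8+13)/2 = 21/2.
E[W | machine 3] = (1+6+7+14)/4 = 7.
E[W | machine 4] = (2+8+10+12+13)/5 = 9.
By the law of total expectation,
E[W] = (1/4)·(17/2) + (1/4)·(21/2) + (1/4)·(7) + (1/4)·(9) = 35/4.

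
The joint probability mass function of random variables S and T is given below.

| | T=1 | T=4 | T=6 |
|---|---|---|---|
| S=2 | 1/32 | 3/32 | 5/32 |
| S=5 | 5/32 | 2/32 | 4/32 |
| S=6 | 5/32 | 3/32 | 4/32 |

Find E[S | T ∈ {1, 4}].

P(T ∈ {1, 4}) = 19/32.
Summing S·P(S=x,T=y) over the conditioning event gives 91/32.
E[S | T ∈ {1, 4}] = (91/32) / (19/32) = 91/19.

91/19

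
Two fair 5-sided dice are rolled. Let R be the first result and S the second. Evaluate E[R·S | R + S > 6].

31/2

Outcomes with R + S > 6: (2,5), (3,4), (3,5), (4,3), (4,4), (4,5), (5,2), (5,3), (5,4), (5,5), each with probability 1/25.
E[R·S | R + S > 6] = (10 + 12 + 15 + 12 + 16 + 20 + 10 + 15 + 20 + 25) / 10 = 31/2.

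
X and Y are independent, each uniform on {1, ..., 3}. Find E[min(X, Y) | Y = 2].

5/3

Outcomes with Y = 2: (1,2), (2,2), (3,2), each with probability 1/9.
E[min(X, Y) | Y = 2] = (1 + 2 + 2) / 3 = 5/3.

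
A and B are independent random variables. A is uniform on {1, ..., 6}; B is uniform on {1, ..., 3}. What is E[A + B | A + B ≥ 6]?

Outcomes with A + B ≥ 6: (3,3), (4,2), (4,3), (5,1), (5,2), (5,3), (6,1), (6,2), (6,3), each with probability 1/18.
E[A + B | A + B ≥ 6] = (6 + 6 + 7 + 6 + 7 + 8 + 7 + 8 + 9) / 9 = 64/9.

64/9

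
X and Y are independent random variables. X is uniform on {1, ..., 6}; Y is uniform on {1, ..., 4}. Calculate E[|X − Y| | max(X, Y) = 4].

12/7

Outcomes with max(X, Y) = 4: (1,4), (2,4), (3,4), (4,1), (4,2), (4,3), (4,4), each with probability 1/24.
E[|X − Y| | max(X, Y) = 4] = (3 + 2 + 1 + 3 + 2 + 1 + 0) / 7 = 12/7.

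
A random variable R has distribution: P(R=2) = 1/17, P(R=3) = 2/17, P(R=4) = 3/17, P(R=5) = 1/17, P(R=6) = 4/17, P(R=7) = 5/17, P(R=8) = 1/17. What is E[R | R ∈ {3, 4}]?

P(R ∈ {3, 4}) = 5/17.
Σ over the event: 3·2/17 + 4·3/17 = 18/17.
E[R | R ∈ {3, 4}] = (18/17) / (5/17) = 18/5.

18/5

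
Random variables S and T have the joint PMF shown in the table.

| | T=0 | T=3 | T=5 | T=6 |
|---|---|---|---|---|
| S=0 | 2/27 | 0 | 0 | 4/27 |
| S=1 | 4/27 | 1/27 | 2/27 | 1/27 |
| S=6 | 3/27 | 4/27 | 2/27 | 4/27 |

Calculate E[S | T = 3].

P(T = 3) = 5/27.
Σ S·P over the event = 1·(1/27) + 6·(4/27) = 25/27.
E[S | T = 3] = (25/27) / (5/27) = 5.

5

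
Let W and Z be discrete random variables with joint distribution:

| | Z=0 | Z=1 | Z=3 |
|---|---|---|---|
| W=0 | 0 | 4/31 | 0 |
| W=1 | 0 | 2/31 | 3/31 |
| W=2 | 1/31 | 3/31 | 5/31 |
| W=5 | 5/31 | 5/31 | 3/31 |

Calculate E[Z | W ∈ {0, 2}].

22/13

P(W ∈ {0, 2}) = 13/31.
Σ Z·P over the event = 1·(4/31) + 0·(1/31) + 1·(3/31) + 3·(5/31) = 22/31.
E[Z | W ∈ {0, 2}] = (22/31) / (13/31) = 22/13.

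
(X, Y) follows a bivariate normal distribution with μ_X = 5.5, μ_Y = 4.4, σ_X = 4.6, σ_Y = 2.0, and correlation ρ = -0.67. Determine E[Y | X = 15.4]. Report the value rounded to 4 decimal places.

1.5161

The regression of Y on X has slope ρ·σ_Y/σ_X and passes through (μ_X, μ_Y).
E[Y | X=15.4] = 4.4 + (-0.67)·(2.0/4.6)·(15.4 − (5.5)) = 4.4 + (-0.2913)·(9.9) = 1.5161.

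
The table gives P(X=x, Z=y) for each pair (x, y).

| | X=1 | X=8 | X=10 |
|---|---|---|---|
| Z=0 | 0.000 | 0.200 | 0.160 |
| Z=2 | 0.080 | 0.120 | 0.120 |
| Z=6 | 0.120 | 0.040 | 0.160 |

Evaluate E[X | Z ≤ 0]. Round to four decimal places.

8.8889

P(Z ≤ 0) = 0.360.
Σ X·P over the event = 8·(0.200) + 10·(0.160) = 3.200.
E[X | Z ≤ 0] = (3.200) / (0.360) = 8.8889.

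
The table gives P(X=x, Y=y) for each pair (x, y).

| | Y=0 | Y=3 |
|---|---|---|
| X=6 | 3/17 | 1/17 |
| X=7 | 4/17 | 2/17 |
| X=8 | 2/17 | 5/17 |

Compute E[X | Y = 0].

P(Y = 0) = 9/17.
Σ X·P over the event = 6·(3/17) + 7·(4/17) + 8·(2/17) = 62/17.
E[X | Y = 0] = (62/17) / (9/17) = 62/9.

62/9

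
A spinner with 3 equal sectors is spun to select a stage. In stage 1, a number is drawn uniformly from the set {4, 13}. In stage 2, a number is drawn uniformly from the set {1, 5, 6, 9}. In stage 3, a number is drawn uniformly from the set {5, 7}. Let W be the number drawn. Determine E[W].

E[W | stage 1] = (4+13)/2 = 17/2.
E[W | stage 2] = (1+5+6+9)/4 = 21/4.
E[W | stage 3] = (5+7)/2 = 6.
E[W] = (1/3)·(17/2) + (1/3)·(21/4) + (1/3)·(6) = 79/12.

79/12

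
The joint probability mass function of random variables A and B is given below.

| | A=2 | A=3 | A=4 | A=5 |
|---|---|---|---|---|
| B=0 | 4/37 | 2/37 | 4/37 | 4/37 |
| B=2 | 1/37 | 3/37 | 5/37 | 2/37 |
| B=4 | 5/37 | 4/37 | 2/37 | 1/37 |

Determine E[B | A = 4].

P(A = 4) = 11/37.
Σ B·P over the event = 0·(4/37) + 2·(5/37) + 4·(2/37) = 18/37.
E[B | A = 4] = (18/37) / (11/37) = 18/11.

18/11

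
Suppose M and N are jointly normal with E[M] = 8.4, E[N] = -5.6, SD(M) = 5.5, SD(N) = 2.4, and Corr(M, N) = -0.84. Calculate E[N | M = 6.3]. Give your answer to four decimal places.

-4.8303

The regression of N on M has slope ρ·σ_N/σ_M and passes through (μ_M, μ_N).
E[N | M=6.3] = -5.6 + (-0.84)·(2.4/5.5)·(6.3 − (8.4)) = -5.6 + (-0.366545)·(-2.1) = -4.8303.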